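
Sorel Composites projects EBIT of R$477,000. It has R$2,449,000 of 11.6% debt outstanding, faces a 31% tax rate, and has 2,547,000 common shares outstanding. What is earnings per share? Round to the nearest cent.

Pre-tax income = R$477,000 − R$284,084.00 = R$192,916.00.
After tax at 31%: net income = R$192,916.00 × 0.69 = R$133,112.04.
Per share: R$133,112.04 / 2,547,000 shares = R$0.05.

R$0.05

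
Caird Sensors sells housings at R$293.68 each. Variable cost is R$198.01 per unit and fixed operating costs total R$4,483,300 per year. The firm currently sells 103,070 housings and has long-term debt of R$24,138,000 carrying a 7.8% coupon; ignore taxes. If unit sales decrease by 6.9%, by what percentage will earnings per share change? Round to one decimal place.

-19.5%

Contribution at this volume is 103,070 × R$95.67 = R$9,860,706.90.
Operating income = contribution − fixed costs = R$9,860,706.90 − R$4,483,300 = R$5,377,406.90.
Interest = R$1,882,764.00, so EBIT − I = R$3,494,642.90.
DCL = total CM / (EBIT − I) = R$9,860,706.90 / R$3,494,642.90 = 2.8217.
EPS therefore changes by 2.8217 × (-6.9%) = -19.5%.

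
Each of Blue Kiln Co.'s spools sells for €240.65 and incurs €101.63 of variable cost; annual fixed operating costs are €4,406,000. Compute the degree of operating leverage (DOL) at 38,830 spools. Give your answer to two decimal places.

5.44

Contribution at this volume is 38,830 × €139.02 = €5,398,146.60.
EBIT = €5,398,146.60 − €4,406,000 = €992,146.60.
So DOL = total CM / EBIT = €5,398,146.60 / €992,146.60 = 5.4409.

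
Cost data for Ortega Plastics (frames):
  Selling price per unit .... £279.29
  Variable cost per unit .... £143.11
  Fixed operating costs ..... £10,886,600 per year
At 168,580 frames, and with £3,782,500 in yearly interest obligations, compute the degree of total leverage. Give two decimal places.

Contribution at this volume is 168,580 × £136.18 = £22,957,224.40.
Subtracting fixed costs: EBIT = £22,957,224.40 − £10,886,600 = £12,070,624.40. Interest = £3,782,500.00.
DOL = £22,957,224.40 ÷ £12,070,624.40 = 1.9019; DFL = £12,070,624.40 ÷ £8,288,124.40 = 1.4564.
Combined leverage = 1.9019 × 1.4564 = 2.7699.

2.77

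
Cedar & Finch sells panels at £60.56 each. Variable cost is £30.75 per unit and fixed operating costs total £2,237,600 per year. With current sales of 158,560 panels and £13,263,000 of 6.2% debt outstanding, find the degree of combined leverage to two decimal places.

Contribution at this volume is 158,560 × £29.81 = £4,726,673.60.
Operating income = contribution − fixed costs = £4,726,673.60 − £2,237,600 = £2,489,073.60. Interest = £822,306.00, so EBIT − I = £1,666,767.60.
DCL = contribution ÷ (EBIT − I) = £4,726,673.60 ÷ £1,666,767.60 = 2.8358.

2.84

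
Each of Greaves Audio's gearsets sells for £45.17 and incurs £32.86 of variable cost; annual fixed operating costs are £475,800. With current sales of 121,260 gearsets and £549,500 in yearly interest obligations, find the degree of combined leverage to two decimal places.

3.19

Contribution at this volume is 121,260 × £12.31 = £1,492,710.60.
Operating income = contribution − fixed costs = £1,492,710.60 − £475,800 = £1,016,910.60. Interest = £549,500.00, so EBIT − I = £467,410.60.
Degree of total leverage = total CM / (EBIT − interest) = £1,492,710.60 / £467,410.60 = 3.1936.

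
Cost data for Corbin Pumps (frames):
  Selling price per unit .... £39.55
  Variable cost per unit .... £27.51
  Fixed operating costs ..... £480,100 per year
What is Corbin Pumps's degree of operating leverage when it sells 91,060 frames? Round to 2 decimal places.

Contribution at this volume is 91,060 × £12.04 = £1,096,362.40.
EBIT = £1,096,362.40 − £480,100 = £616,262.40.
Degree of operating leverage = £1,096,362.40 / £616,262.40 = 1.7791.

1.78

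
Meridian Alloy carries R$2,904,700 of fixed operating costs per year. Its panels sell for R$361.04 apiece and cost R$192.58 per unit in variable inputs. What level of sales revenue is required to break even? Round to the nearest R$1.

R$6,225,293

CM per unit = R$361.04 − R$192.58 = R$168.46; CM ratio = R$168.46 / R$361.04 = 0.4666.
Break-even sales = FC ÷ CM ratio = R$2,904,700 × R$361.04 / R$168.46 = R$6,225,293.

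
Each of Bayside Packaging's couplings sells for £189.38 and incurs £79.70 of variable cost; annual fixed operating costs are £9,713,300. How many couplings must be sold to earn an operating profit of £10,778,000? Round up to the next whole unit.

Each unit contributes £189.38 − £79.70 = £109.68.
Required volume = (fixed costs + target profit) ÷ CM = (£9,713,300 + £10,778,000) ÷ £109.68 = 186,828.05, so 186,829 couplings.

186,829 couplings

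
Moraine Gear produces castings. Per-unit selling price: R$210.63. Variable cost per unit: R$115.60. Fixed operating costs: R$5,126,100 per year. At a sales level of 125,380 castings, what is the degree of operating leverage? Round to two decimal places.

1.76

Contribution at this volume is 125,380 × R$95.03 = R$11,914,861.40.
Operating income = contribution − fixed costs = R$11,914,861.40 − R$5,126,100 = R$6,788,761.40.
DOL = contribution ÷ EBIT = R$11,914,861.40 ÷ R$6,788,761.40 = 1.7551.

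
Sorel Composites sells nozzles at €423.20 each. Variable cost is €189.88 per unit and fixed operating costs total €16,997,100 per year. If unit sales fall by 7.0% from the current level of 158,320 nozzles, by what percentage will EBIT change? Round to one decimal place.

At 158,320 units, contribution = 158,320 × €233.32 = €36,939,222.40.
EBIT = €36,939,222.40 − €16,997,100 = €19,942,122.40.
Degree of operating leverage = €36,939,222.40 / €19,942,122.40 = 1.8523.
So EBIT moves 1.8523 × (-7.0%) = -13.0%.

-13.0%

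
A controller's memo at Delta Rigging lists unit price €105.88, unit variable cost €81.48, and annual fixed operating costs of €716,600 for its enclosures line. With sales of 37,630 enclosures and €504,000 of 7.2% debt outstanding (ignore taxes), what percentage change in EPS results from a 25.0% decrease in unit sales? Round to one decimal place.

Total contribution margin = 37,630 × €24.40 = €918,172.00.
Operating income = contribution − fixed costs = €918,172.00 − €716,600 = €201,572.00.
After interest of €36,288.00, pre-tax earnings = €165,284.00.
Degree of combined leverage = contribution ÷ (EBIT − I) = €918,172.00 ÷ €165,284.00 = 5.5551.
EPS therefore changes by 5.5551 × (-25.0%) = -138.9%.

-138.9%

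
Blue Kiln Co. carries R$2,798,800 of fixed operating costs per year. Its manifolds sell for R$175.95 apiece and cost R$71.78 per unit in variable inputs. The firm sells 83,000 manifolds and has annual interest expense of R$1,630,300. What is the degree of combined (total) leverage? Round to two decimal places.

2.05

Contribution at this volume is 83,000 × R$104.17 = R$8,646,110.00.
Subtracting fixed costs: EBIT = R$8,646,110.00 − R$2,798,800 = R$5,847,310.00. Interest = R$1,630,300.00.
DOL = R$8,646,110.00 ÷ R$5,847,310.00 = 1.4786; DFL = R$5,847,310.00 ÷ R$4,217,010.00 = 1.3866.
DCL = DOL × DFL = 1.4786 × 1.3866 = 2.0502.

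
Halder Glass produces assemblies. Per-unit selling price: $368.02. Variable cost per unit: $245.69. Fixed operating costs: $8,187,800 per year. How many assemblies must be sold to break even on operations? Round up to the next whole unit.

66,933 assemblies

Each unit contributes $368.02 − $245.69 = $122.33.
Break-even volume = fixed costs ÷ CM per unit = $8,187,800 ÷ $122.33 = 66,932.07, so 66,933 assemblies.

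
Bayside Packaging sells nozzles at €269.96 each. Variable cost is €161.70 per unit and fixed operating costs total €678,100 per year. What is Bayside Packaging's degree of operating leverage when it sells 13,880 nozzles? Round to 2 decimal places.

Contribution at this volume is 13,880 × €108.26 = €1,502,648.80.
Subtracting fixed costs: EBIT = €1,502,648.80 − €678,100 = €824,548.80.
DOL = contribution ÷ EBIT = €1,502,648.80 ÷ €824,548.80 = 1.8224.

1.82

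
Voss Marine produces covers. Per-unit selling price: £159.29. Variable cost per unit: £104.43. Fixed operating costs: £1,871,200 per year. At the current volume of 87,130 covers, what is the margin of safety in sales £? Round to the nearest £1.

Unit CM = price − variable cost = £159.29 − £104.43 = £54.86. Break-even units = £1,871,200 ÷ £54.86 = 34,108.64; break-even revenue = 34,108.64 × £159.29 = £5,433,165.29.
Current sales = 87,130 × £159.29 = £13,878,937.70.
Margin of safety = £13,878,937.70 − £5,433,165.29 = £8,445,772.

£8,445,772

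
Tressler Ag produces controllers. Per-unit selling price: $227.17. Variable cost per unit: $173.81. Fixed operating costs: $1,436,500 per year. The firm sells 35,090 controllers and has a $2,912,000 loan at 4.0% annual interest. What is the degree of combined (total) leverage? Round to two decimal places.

5.86

At 35,090 units, contribution = 35,090 × $53.36 = $1,872,402.40.
Subtracting fixed costs: EBIT = $1,872,402.40 − $1,436,500 = $435,902.40. Interest = $116,480.00, so EBIT − I = $319,422.40.
Degree of total leverage = total CM / (EBIT − interest) = $1,872,402.40 / $319,422.40 = 5.8618.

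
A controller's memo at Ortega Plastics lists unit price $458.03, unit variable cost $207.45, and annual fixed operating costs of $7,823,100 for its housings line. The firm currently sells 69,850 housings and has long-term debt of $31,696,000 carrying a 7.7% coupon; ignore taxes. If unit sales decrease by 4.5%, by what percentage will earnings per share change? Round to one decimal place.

Total contribution margin = 69,850 × $250.58 = $17,503,013.00.
EBIT = $17,503,013.00 − $7,823,100 = $9,679,913.00.
After interest of $2,440,592.00, pre-tax earnings = $7,239,321.00.
DCL = total CM / (EBIT − I) = $17,503,013.00 / $7,239,321.00 = 2.4178.
EPS therefore changes by 2.4178 × (-4.5%) = -10.9%.

-10.9%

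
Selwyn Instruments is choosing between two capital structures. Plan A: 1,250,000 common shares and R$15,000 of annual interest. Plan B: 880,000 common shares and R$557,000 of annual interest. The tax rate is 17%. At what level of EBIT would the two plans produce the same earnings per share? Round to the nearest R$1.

R$1,846,081

Set EPS_A = EPS_B: (EBIT − R$15,000)(1 − 0.17) ÷ 1,250,000 = (EBIT − R$557,000)(1 − 0.17) ÷ 880,000.
Cancelling (1 − t) and cross-multiplying: 880,000·(EBIT − 15,000) = 1,250,000·(EBIT − 557,000).
EBIT × (1,250,000 − 880,000) = 557,000 × 1,250,000 − 15,000 × 880,000 = 683,050,000,000, so EBIT = 683,050,000,000 ÷ 370,000 = 1,846,081.08.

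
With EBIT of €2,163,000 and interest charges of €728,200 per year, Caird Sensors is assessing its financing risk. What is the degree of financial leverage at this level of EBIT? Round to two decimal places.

1.51

Annual interest charges come to €728,200.00.
DFL = EBIT ÷ (EBIT − I) = €2,163,000 ÷ (€2,163,000 − €728,200.00) = €2,163,000 ÷ €1,434,800.00 = 1.5075.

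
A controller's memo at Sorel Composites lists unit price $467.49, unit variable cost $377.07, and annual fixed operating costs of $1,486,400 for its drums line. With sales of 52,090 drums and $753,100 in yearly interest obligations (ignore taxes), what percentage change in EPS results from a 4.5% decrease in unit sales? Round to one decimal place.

-8.6%

Total contribution margin = 52,090 × $90.42 = $4,709,977.80.
Operating income = contribution − fixed costs = $4,709,977.80 − $1,486,400 = $3,223,577.80.
After interest of $753,100.00, pre-tax earnings = $2,470,477.80.
DCL = total CM / (EBIT − I) = $4,709,977.80 / $2,470,477.80 = 1.9065.
%ΔEPS = DCL × %ΔSales = 1.9065 × -4.5% = -8.6%.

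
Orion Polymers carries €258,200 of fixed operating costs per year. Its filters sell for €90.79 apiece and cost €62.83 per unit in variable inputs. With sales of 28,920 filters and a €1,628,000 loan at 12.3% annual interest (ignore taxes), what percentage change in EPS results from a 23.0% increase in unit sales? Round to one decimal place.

+53.1%

At 28,920 units, contribution = 28,920 × €27.96 = €808,603.20.
EBIT = €808,603.20 − €258,200 = €550,403.20.
After interest of €200,244.00, pre-tax earnings = €350,159.20.
Degree of combined leverage = contribution ÷ (EBIT − I) = €808,603.20 ÷ €350,159.20 = 2.3092.
EPS therefore changes by 2.3092 × (+23.0%) = +53.1%.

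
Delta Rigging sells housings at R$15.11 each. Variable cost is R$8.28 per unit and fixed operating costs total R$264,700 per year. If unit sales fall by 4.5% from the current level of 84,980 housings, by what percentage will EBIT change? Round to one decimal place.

Contribution at this volume is 84,980 × R$6.83 = R$580,413.40.
Subtracting fixed costs: EBIT = R$580,413.40 − R$264,700 = R$315,713.40.
Degree of operating leverage = R$580,413.40 / R$315,713.40 = 1.8384.
Operating income changes by 1.8384 × -4.5% = -8.3%.

-8.3%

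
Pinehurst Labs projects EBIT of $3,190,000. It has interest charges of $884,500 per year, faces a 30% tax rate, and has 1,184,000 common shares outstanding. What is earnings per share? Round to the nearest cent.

$1.36

Pre-tax income = $3,190,000 − $884,500.00 = $2,305,500.00.
After tax at 30%: net income = $2,305,500.00 × 0.70 = $1,613,850.00.
EPS = $1,613,850.00 ÷ 1,184,000 = $1.36.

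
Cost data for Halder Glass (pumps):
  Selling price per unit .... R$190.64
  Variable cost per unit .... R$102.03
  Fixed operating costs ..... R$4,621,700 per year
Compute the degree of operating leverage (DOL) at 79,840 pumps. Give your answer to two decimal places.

2.88

At 79,840 units, contribution = 79,840 × R$88.61 = R$7,074,622.40.
Operating income = contribution − fixed costs = R$7,074,622.40 − R$4,621,700 = R$2,452,922.40.
So DOL = total CM / EBIT = R$7,074,622.40 / R$2,452,922.40 = 2.8842.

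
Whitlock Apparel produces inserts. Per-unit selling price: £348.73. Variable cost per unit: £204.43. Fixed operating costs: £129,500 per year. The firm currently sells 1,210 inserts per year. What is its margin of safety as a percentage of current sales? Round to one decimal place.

25.8%

Each unit contributes £348.73 − £204.43 = £144.30. Break-even units = £129,500 ÷ £144.30 = 897.44; break-even revenue = 897.44 × £348.73 = £312,962.82.
Current sales = 1,210 × £348.73 = £421,963.30.
Margin of safety = (£421,963.30 − £312,962.82) ÷ £421,963.30 = 25.8%.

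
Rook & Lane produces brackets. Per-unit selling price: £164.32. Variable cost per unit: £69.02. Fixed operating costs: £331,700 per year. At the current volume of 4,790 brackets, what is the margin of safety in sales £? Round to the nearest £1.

£215,163

Each unit contributes £164.32 − £69.02 = £95.30. Break-even units = £331,700 ÷ £95.30 = 3,480.59; break-even revenue = 3,480.59 × £164.32 = £571,930.16.
Current sales = 4,790 × £164.32 = £787,092.80.
Margin of safety = £787,092.80 − £571,930.16 = £215,163.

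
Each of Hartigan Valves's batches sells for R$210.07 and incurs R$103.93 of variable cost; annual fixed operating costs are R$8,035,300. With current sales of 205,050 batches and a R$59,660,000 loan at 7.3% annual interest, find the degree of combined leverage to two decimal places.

2.32

Contribution at this volume is 205,050 × R$106.14 = R$21,764,007.00.
EBIT = R$21,764,007.00 − R$8,035,300 = R$13,728,707.00. Interest = R$4,355,180.00.
DOL = R$21,764,007.00 ÷ R$13,728,707.00 = 1.5853; DFL = R$13,728,707.00 ÷ R$9,373,527.00 = 1.4646.
DCL = DOL × DFL = 1.5853 × 1.4646 = 2.3218.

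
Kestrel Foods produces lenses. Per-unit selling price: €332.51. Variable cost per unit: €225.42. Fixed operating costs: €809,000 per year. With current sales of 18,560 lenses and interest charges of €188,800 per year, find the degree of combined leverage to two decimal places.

Contribution at this volume is 18,560 × €107.09 = €1,987,590.40.
EBIT = €1,987,590.40 − €809,000 = €1,178,590.40. Interest = €188,800.00.
DOL = €1,987,590.40 ÷ €1,178,590.40 = 1.6864; DFL = €1,178,590.40 ÷ €989,790.40 = 1.1907.
DCL = DOL × DFL = 1.6864 × 1.1907 = 2.0080.

2.01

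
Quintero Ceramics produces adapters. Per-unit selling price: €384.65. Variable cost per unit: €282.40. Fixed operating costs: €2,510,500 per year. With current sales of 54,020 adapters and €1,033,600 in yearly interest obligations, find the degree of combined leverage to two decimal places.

Contribution at this volume is 54,020 × €102.25 = €5,523,545.00.
Subtracting fixed costs: EBIT = €5,523,545.00 − €2,510,500 = €3,013,045.00. Interest = €1,033,600.00, so EBIT − I = €1,979,445.00.
DCL = contribution ÷ (EBIT − I) = €5,523,545.00 ÷ €1,979,445.00 = 2.7905.

2.79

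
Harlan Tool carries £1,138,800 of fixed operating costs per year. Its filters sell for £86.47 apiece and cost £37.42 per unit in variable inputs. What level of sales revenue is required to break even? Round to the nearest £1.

£2,007,585

Contribution margin per unit = £86.47 − £37.42 = £49.05, a CM ratio of £49.05 ÷ £86.47 = 0.5672.
Break-even sales = FC ÷ CM ratio = £1,138,800 × £86.47 / £49.05 = £2,007,585.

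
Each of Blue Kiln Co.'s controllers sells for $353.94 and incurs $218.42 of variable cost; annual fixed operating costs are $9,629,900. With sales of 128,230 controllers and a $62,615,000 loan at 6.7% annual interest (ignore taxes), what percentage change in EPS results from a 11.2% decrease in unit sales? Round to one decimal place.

At 128,230 units, contribution = 128,230 × $135.52 = $17,377,729.60.
Subtracting fixed costs: EBIT = $17,377,729.60 − $9,629,900 = $7,747,829.60.
After interest of $4,195,205.00, pre-tax earnings = $3,552,624.60.
Degree of combined leverage = contribution ÷ (EBIT − I) = $17,377,729.60 ÷ $3,552,624.60 = 4.8915.
%ΔEPS = DCL × %ΔSales = 4.8915 × -11.2% = -54.8%.

-54.8%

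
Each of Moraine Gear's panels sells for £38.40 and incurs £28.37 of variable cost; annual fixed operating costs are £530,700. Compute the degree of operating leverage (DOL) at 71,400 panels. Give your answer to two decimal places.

Contribution at this volume is 71,400 × £10.03 = £716,142.00.
Operating income = contribution − fixed costs = £716,142.00 − £530,700 = £185,442.00.
Degree of operating leverage = £716,142.00 / £185,442.00 = 3.8618.

3.86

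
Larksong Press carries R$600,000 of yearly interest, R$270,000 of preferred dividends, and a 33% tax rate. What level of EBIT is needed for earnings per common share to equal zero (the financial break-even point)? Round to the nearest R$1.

R$1,002,985

Grossing the preferred dividend up to pre-tax terms: R$270,000 / (1 − 0.33) = R$402,985.07.
Financial break-even EBIT = interest + D_p ÷ (1 − t) = R$600,000 + R$402,985.07 = R$1,002,985.07.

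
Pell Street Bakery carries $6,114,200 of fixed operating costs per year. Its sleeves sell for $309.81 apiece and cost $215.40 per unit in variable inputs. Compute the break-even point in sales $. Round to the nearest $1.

CM per unit = $309.81 − $215.40 = $94.41; CM ratio = $94.41 / $309.81 = 0.3047.
Break-even sales = FC ÷ CM ratio = $6,114,200 × $309.81 / $94.41 = $20,063,979.

$20,063,979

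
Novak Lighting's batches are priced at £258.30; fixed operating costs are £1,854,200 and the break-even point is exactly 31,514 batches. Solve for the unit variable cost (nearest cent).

£199.46

At break-even, FC = Q × (P − VC), so P − VC = £1,854,200 ÷ 31,514 = £58.8373.
Hence VC = price − CM = £258.30 − £58.8373 = £199.46.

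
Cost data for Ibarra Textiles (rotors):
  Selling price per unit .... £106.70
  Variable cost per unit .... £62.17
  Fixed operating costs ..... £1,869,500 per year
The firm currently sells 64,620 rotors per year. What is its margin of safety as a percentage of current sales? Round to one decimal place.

Unit CM = price − variable cost = £106.70 − £62.17 = £44.53. Break-even units = £1,869,500 ÷ £44.53 = 41,982.93; break-even revenue = 41,982.93 × £106.70 = £4,479,578.94.
Current sales = 64,620 × £106.70 = £6,894,954.00.
Margin of safety = (£6,894,954.00 − £4,479,578.94) ÷ £6,894,954.00 = 35.0%.

35.0%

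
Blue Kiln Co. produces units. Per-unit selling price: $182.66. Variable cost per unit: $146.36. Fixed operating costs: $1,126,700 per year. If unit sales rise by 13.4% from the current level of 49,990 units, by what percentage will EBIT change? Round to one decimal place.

Contribution at this volume is 49,990 × $36.30 = $1,814,637.00.
Operating income = contribution − fixed costs = $1,814,637.00 − $1,126,700 = $687,937.00.
Degree of operating leverage = $1,814,637.00 / $687,937.00 = 2.6378.
%ΔEBIT = DOL × %ΔSales = 2.6378 × +13.4% = +35.3%.

+35.3%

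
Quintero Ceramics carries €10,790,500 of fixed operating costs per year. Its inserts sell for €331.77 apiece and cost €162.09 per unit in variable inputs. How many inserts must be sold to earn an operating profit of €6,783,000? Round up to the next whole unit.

103,569 inserts

Unit CM = price − variable cost = €331.77 − €162.09 = €169.68.
Required volume = (fixed costs + target profit) ÷ CM = (€10,790,500 + €6,783,000) ÷ €169.68 = 103,568.48, so 103,569 inserts.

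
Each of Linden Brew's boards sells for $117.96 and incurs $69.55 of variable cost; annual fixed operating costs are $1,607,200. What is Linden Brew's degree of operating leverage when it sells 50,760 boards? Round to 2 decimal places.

Contribution at this volume is 50,760 × $48.41 = $2,457,291.60.
EBIT = $2,457,291.60 − $1,607,200 = $850,091.60.
Degree of operating leverage = $2,457,291.60 / $850,091.60 = 2.8906.

2.89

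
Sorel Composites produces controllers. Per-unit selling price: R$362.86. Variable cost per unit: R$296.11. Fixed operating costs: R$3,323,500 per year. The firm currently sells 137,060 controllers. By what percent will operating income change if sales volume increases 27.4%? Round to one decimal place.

+43.0%

At 137,060 units, contribution = 137,060 × R$66.75 = R$9,148,755.00.
EBIT = R$9,148,755.00 − R$3,323,500 = R$5,825,255.00.
Degree of operating leverage = R$9,148,755.00 / R$5,825,255.00 = 1.5705.
Operating income changes by 1.5705 × +27.4% = +43.0%.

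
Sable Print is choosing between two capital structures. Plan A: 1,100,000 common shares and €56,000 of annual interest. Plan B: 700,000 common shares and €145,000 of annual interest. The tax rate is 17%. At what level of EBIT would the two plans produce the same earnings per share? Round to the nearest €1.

Set EPS_A = EPS_B: (EBIT − €56,000)(1 − 0.17) ÷ 1,100,000 = (EBIT − €145,000)(1 − 0.17) ÷ 700,000.
Cancelling (1 − t) and cross-multiplying: 700,000·(EBIT − 56,000) = 1,100,000·(EBIT − 145,000).
Solving, EBIT = (145,000·1,100,000 − 56,000·700,000) / (1,100,000 − 700,000) = 120,300,000,000 / 400,000 = 300,750.00.

€300,750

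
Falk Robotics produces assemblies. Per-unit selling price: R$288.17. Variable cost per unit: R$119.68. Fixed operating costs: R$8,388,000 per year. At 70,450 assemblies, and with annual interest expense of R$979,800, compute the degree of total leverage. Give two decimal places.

4.74

Total contribution margin = 70,450 × R$168.49 = R$11,870,120.50.
Operating income = contribution − fixed costs = R$11,870,120.50 − R$8,388,000 = R$3,482,120.50. Interest = R$979,800.00.
DOL = R$11,870,120.50 ÷ R$3,482,120.50 = 3.4089; DFL = R$3,482,120.50 ÷ R$2,502,320.50 = 1.3916.
Combined leverage = 3.4089 × 1.3916 = 4.7438.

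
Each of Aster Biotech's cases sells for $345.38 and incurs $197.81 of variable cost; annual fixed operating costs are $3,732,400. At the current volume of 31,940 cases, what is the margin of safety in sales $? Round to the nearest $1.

$2,295,947

Contribution margin per unit = $345.38 − $197.81 = $147.57. Break-even units = $3,732,400 ÷ $147.57 = 25,292.40; break-even revenue = 25,292.40 × $345.38 = $8,735,490.36.
Current sales = 31,940 × $345.38 = $11,031,437.20.
Margin of safety = $11,031,437.20 − $8,735,490.36 = $2,295,947.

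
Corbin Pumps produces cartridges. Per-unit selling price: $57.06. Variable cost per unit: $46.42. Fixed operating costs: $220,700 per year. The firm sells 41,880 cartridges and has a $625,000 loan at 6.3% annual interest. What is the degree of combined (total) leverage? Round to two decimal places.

Contribution at this volume is 41,880 × $10.64 = $445,603.20.
EBIT = $445,603.20 − $220,700 = $224,903.20. Interest = $39,375.00, so EBIT − I = $185,528.20.
DCL = contribution ÷ (EBIT − I) = $445,603.20 ÷ $185,528.20 = 2.4018.

2.40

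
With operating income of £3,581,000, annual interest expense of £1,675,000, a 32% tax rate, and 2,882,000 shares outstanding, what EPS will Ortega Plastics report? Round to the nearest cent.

Interest = £1,675,000.00, so EBT = £3,581,000 − £1,675,000.00 = £1,906,000.00.
After tax at 32%: net income = £1,906,000.00 × 0.68 = £1,296,080.00.
EPS = £1,296,080.00 ÷ 2,882,000 = £0.45.

£0.45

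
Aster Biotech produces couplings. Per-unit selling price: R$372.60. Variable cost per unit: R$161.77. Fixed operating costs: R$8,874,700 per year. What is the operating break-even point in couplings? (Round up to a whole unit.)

Unit CM = price − variable cost = R$372.60 − R$161.77 = R$210.83.
Units to break even: R$8,874,700 ÷ R$210.83 = 42,094.10, rounded up to 42,095.

42,095 couplings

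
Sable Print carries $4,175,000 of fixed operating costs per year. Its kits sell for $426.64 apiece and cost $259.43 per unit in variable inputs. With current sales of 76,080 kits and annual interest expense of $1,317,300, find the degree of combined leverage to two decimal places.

Contribution at this volume is 76,080 × $167.21 = $12,721,336.80.
Subtracting fixed costs: EBIT = $12,721,336.80 − $4,175,000 = $8,546,336.80. Interest = $1,317,300.00, so EBIT − I = $7,229,036.80.
Degree of total leverage = total CM / (EBIT − interest) = $12,721,336.80 / $7,229,036.80 = 1.7598.

1.76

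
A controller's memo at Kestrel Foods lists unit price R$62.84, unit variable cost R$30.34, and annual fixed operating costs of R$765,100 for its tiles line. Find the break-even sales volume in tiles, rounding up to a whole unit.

23,542 tiles

Contribution margin per unit = R$62.84 − R$30.34 = R$32.50.
Break-even volume = fixed costs ÷ CM per unit = R$765,100 ÷ R$32.50 = 23,541.54, so 23,542 tiles.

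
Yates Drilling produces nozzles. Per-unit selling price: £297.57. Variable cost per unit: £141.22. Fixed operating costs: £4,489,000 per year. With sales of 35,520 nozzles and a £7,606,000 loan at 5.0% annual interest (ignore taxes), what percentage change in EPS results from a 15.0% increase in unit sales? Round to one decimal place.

Contribution at this volume is 35,520 × £156.35 = £5,553,552.00.
Subtracting fixed costs: EBIT = £5,553,552.00 − £4,489,000 = £1,064,552.00.
After interest of £380,300.00, pre-tax earnings = £684,252.00.
DCL = total CM / (EBIT − I) = £5,553,552.00 / £684,252.00 = 8.1162.
EPS therefore changes by 8.1162 × (+15.0%) = +121.7%.

+121.7%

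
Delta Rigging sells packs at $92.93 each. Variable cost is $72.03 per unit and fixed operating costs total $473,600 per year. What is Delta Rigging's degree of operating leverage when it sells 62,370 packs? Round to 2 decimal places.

1.57

Total contribution margin = 62,370 × $20.90 = $1,303,533.00.
EBIT = $1,303,533.00 − $473,600 = $829,933.00.
So DOL = total CM / EBIT = $1,303,533.00 / $829,933.00 = 1.5706.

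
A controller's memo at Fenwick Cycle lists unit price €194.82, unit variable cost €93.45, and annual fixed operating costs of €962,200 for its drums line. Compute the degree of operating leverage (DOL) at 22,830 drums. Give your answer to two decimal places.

1.71

Total contribution margin = 22,830 × €101.37 = €2,314,277.10.
Subtracting fixed costs: EBIT = €2,314,277.10 − €962,200 = €1,352,077.10.
DOL = contribution ÷ EBIT = €2,314,277.10 ÷ €1,352,077.10 = 1.7116.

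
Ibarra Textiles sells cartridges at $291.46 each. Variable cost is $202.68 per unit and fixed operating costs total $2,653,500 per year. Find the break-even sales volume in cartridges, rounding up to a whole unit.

29,889 cartridges

Unit CM = price − variable cost = $291.46 − $202.68 = $88.78.
Units to break even: $2,653,500 ÷ $88.78 = 29,888.49, rounded up to 29,889.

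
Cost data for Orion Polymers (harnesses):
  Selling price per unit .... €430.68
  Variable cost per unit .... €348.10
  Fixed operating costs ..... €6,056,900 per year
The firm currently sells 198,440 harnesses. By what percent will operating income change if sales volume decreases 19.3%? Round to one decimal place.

-30.6%

Total contribution margin = 198,440 × €82.58 = €16,387,175.20.
EBIT = €16,387,175.20 − €6,056,900 = €10,330,275.20.
So DOL = total CM / EBIT = €16,387,175.20 / €10,330,275.20 = 1.5863.
So EBIT moves 1.5863 × (-19.3%) = -30.6%.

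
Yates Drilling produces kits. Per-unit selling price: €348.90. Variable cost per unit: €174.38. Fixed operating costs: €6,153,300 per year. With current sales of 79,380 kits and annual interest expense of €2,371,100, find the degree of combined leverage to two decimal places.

At 79,380 units, contribution = 79,380 × €174.52 = €13,853,397.60.
EBIT = €13,853,397.60 − €6,153,300 = €7,700,097.60. Interest = €2,371,100.00, so EBIT − I = €5,328,997.60.
DCL = contribution ÷ (EBIT − I) = €13,853,397.60 ÷ €5,328,997.60 = 2.5996.

2.60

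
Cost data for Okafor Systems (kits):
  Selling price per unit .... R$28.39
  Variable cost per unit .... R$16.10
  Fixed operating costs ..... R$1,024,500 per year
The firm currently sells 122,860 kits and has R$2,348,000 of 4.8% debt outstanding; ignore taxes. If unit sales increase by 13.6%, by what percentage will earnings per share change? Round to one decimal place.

At 122,860 units, contribution = 122,860 × R$12.29 = R$1,509,949.40.
EBIT = R$1,509,949.40 − R$1,024,500 = R$485,449.40.
After interest of R$112,704.00, pre-tax earnings = R$372,745.40.
Degree of combined leverage = contribution ÷ (EBIT − I) = R$1,509,949.40 ÷ R$372,745.40 = 4.0509.
EPS therefore changes by 4.0509 × (+13.6%) = +55.1%.

+55.1%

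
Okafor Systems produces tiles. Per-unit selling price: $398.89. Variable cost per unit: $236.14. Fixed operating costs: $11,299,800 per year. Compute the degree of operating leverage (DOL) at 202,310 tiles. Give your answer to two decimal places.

Total contribution margin = 202,310 × $162.75 = $32,925,952.50.
Subtracting fixed costs: EBIT = $32,925,952.50 − $11,299,800 = $21,626,152.50.
Degree of operating leverage = $32,925,952.50 / $21,626,152.50 = 1.5225.

1.52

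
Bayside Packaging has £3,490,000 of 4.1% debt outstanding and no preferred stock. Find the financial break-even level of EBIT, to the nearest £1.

£143,090

Annual interest = 4.1% × £3,490,000 = £143,090.00.
Without preferred stock the financial break-even is simply EBIT = interest = £143,090.00.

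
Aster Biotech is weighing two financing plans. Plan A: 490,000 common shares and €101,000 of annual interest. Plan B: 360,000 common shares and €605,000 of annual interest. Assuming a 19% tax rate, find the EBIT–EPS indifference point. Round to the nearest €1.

€2,000,692

Set EPS_A = EPS_B: (EBIT − €101,000)(1 − 0.19) ÷ 490,000 = (EBIT − €605,000)(1 − 0.19) ÷ 360,000.
The (1 − t) factor cancels: (EBIT − 101,000) × 360,000 = (EBIT − 605,000) × 490,000.
EBIT × (490,000 − 360,000) = 605,000 × 490,000 − 101,000 × 360,000 = 260,090,000,000, so EBIT = 260,090,000,000 ÷ 130,000 = 2,000,692.31.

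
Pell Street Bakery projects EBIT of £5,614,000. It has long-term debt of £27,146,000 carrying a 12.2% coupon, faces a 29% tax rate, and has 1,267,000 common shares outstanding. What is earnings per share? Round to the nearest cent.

Interest = £3,311,812.00, so EBT = £5,614,000 − £3,311,812.00 = £2,302,188.00.
After tax at 29%: net income = £2,302,188.00 × 0.71 = £1,634,553.48.
Per share: £1,634,553.48 / 1,267,000 shares = £1.29.

£1.29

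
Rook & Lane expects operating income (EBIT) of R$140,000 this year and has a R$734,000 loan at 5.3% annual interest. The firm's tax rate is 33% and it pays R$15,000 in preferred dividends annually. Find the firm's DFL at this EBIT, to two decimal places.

1.78

Interest = R$38,902.00.
Preferred dividends grossed up pre-tax: R$15,000 / (1 − 0.33) = R$22,388.06.
DFL = EBIT ÷ [EBIT − I − D_p/(1−t)] = R$140,000 ÷ [R$140,000 − R$38,902.00 − R$22,388.06] = R$140,000 ÷ R$78,709.94 = 1.7787.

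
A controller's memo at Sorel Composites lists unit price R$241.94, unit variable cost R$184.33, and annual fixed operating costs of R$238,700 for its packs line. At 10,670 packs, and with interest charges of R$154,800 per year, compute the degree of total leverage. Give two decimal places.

2.78

At 10,670 units, contribution = 10,670 × R$57.61 = R$614,698.70.
Subtracting fixed costs: EBIT = R$614,698.70 − R$238,700 = R$375,998.70. Interest = R$154,800.00, so EBIT − I = R$221,198.70.
Degree of total leverage = total CM / (EBIT − interest) = R$614,698.70 / R$221,198.70 = 2.7789.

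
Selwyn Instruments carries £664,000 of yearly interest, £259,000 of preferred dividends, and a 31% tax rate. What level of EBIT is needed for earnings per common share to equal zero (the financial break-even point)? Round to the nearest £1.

£1,039,362

Preferred dividends are paid after tax, so their pre-tax equivalent is £259,000 ÷ (1 − 0.31) = £375,362.32.
EPS = 0 when EBIT covers interest plus the pre-tax preferred burden: £664,000 + £375,362.32 = £1,039,362.32.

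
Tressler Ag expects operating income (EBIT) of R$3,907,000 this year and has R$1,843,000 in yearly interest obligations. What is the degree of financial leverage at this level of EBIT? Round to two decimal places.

Interest = R$1,843,000.00.
Degree of financial leverage = EBIT / (EBIT − interest) = R$3,907,000 / R$2,064,000.00 = 1.8929.

1.89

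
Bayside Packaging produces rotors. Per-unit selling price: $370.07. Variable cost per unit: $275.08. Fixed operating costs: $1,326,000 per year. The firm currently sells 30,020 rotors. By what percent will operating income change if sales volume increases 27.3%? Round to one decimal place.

Total contribution margin = 30,020 × $94.99 = $2,851,599.80.
EBIT = $2,851,599.80 − $1,326,000 = $1,525,599.80.
DOL = contribution ÷ EBIT = $2,851,599.80 ÷ $1,525,599.80 = 1.8692.
%ΔEBIT = DOL × %ΔSales = 1.8692 × +27.3% = +51.0%.

+51.0%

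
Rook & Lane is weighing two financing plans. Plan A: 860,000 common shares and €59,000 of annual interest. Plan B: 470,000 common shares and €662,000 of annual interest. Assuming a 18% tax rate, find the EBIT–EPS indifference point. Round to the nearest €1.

Set EPS_A = EPS_B: (EBIT − €59,000)(1 − 0.18) ÷ 860,000 = (EBIT − €662,000)(1 − 0.18) ÷ 470,000.
Cancelling (1 − t) and cross-multiplying: 470,000·(EBIT − 59,000) = 860,000·(EBIT − 662,000).
EBIT × (860,000 − 470,000) = 662,000 × 860,000 − 59,000 × 470,000 = 541,590,000,000, so EBIT = 541,590,000,000 ÷ 390,000 = 1,388,692.31.

€1,388,692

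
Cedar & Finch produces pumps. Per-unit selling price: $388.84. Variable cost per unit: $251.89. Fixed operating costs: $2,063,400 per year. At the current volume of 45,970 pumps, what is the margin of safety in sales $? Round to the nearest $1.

$12,016,395

Each unit contributes $388.84 − $251.89 = $136.95. Break-even units = $2,063,400 ÷ $136.95 = 15,066.81; break-even revenue = 15,066.81 × $388.84 = $5,858,579.45.
Current sales = 45,970 × $388.84 = $17,874,974.80.
Margin of safety = $17,874,974.80 − $5,858,579.45 = $12,016,395.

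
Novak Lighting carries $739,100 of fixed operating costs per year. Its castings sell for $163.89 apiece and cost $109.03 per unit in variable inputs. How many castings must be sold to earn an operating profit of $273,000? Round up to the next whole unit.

Contribution margin per unit = $163.89 − $109.03 = $54.86.
Required volume = (fixed costs + target profit) ÷ CM = ($739,100 + $273,000) ÷ $54.86 = 18,448.78, so 18,449 castings.

18,449 castings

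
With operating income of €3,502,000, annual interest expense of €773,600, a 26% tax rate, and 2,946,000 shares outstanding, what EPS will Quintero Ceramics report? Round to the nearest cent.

Pre-tax income = €3,502,000 − €773,600.00 = €2,728,400.00.
Net income = €2,728,400.00 × (1 − 0.26) = €2,019,016.00.
EPS = €2,019,016.00 ÷ 2,946,000 = €0.69.

€0.69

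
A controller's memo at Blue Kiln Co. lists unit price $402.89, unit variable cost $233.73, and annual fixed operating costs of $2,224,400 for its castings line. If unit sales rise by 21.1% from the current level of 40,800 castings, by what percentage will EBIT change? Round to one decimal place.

+31.1%

At 40,800 units, contribution = 40,800 × $169.16 = $6,901,728.00.
Operating income = contribution − fixed costs = $6,901,728.00 − $2,224,400 = $4,677,328.00.
Degree of operating leverage = $6,901,728.00 / $4,677,328.00 = 1.4756.
So EBIT moves 1.4756 × (+21.1%) = +31.1%.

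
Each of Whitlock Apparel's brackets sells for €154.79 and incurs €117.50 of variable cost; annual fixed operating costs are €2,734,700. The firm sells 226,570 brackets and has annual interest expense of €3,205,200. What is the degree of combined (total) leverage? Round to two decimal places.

3.37

Total contribution margin = 226,570 × €37.29 = €8,448,795.30.
EBIT = €8,448,795.30 − €2,734,700 = €5,714,095.30. Interest = €3,205,200.00, so EBIT − I = €2,508,895.30.
Degree of total leverage = total CM / (EBIT − interest) = €8,448,795.30 / €2,508,895.30 = 3.3675.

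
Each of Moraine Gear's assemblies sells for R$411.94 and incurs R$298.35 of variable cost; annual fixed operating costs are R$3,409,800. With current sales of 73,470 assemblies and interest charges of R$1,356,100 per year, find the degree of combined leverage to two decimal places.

Total contribution margin = 73,470 × R$113.59 = R$8,345,457.30.
Subtracting fixed costs: EBIT = R$8,345,457.30 − R$3,409,800 = R$4,935,657.30. Interest = R$1,356,100.00.
DOL = R$8,345,457.30 ÷ R$4,935,657.30 = 1.6909; DFL = R$4,935,657.30 ÷ R$3,579,557.30 = 1.3788.
DCL = DOL × DFL = 1.6909 × 1.3788 = 2.3314.

2.33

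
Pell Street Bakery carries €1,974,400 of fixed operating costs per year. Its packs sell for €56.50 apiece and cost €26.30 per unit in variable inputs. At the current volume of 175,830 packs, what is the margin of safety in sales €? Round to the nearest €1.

€6,240,567

Unit CM = price − variable cost = €56.50 − €26.30 = €30.20. Break-even units = €1,974,400 ÷ €30.20 = 65,377.48; break-even revenue = 65,377.48 × €56.50 = €3,693,827.81.
Actual sales revenue = 175,830 × €56.50 = €9,934,395.00.
Margin of safety = €9,934,395.00 − €3,693,827.81 = €6,240,567.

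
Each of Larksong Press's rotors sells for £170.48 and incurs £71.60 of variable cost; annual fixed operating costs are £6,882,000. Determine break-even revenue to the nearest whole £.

£11,865,325

Contribution margin per unit = £170.48 − £71.60 = £98.88, a CM ratio of £98.88 ÷ £170.48 = 0.5800.
Break-even revenue = fixed costs × price ÷ CM = £6,882,000 × £170.48 ÷ £98.88 = £11,865,325.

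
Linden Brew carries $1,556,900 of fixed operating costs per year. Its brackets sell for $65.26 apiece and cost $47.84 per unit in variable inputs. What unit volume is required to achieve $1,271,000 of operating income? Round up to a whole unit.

162,337 brackets

Unit CM = price − variable cost = $65.26 − $47.84 = $17.42.
Need Q such that Q × $17.42 − $1,556,900 = $1,271,000, i.e. Q = $2,827,900 / $17.42 = 162,336.39 → 162,337.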